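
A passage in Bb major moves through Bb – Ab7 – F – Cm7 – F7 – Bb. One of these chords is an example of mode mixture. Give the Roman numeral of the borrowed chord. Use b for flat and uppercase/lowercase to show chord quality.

bVII7

Bb major has the diatonic set Bb, Cm, Dm, Eb, F, Gm, Adim. Of the given chords, Bb, F, Cm7 and F7 are diatonic. But Ab7 (Ab–C–Eb–Gb) is foreign: the diatonic vii° on degree 7 is Adim, whereas Ab7 comes from Bb minor. It is labeled bVII7.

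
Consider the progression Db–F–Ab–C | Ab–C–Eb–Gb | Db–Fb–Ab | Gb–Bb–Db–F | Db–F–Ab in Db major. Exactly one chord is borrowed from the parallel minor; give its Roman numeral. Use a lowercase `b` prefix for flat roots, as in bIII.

In Db major the diatonic chords are Db, Ebm, Fm, Gb, Ab, Bbm, Cdim. Db–F–Ab–C = Dbmaj7, Ab–C–Eb–Gb = Ab7, Gb–Bb–Db–F = Gbmaj7 and Db–F–Ab = Db all belong to that set. Db–Fb–Ab doesn't fit — on degree 1 Db major would have Db (I). Dbm is the degree-1 chord of Db minor, so it is the borrowed i.

i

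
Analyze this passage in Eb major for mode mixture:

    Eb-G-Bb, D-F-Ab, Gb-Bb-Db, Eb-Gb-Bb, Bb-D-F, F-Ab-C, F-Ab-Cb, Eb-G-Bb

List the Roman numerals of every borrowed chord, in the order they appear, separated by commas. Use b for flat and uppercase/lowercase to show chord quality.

In Eb major the diatonic chords are Eb, Fm, Gm, Ab, Bb, Cm, Ddim. Of the given chords, Eb–G–Bb = Eb, D–F–Ab = Ddim, Bb–D–F = Bb and F–Ab–C = Fm are diatonic. Gb–Bb–Db is not: scale degree 3 in Eb major carries Gm (iii). In Eb minor the chord on that degree is Gb, so here it functions as bIII, borrowed from the parallel minor. Eb–Gb–Bb is not: scale degree 1 in Eb major carries Eb (I). In Eb minor the chord on that degree is Ebm, so here it functions as i, borrowed from the parallel minor. F–Ab–Cb doesn't fit — on degree 2 Eb major would have Fm (ii). Fdim is the degree-2 chord of Eb minor, so it is the borrowed ii°.

bIII, i, ii°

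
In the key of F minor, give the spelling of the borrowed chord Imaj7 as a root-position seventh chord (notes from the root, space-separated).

The root, F, is scale degree 1 — the same note in F minor and F major; only the chord quality changes. Stacking thirds in F major on F gives F–A–C–E.

F A C E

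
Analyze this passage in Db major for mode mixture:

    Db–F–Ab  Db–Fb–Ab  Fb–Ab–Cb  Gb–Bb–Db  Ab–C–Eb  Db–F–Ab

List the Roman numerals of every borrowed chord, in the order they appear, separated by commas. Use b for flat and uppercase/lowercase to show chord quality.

i, bIII

Db major has the diatonic set Db, Ebm, Fm, Gb, Ab, Bbm, Cdim. Db–F–Ab = Db, Gb–Bb–Db = Gb and Ab–C–Eb = Ab all belong to that set. But Db–Fb–Ab is foreign: the diatonic I on degree 1 is Db, whereas Dbm comes from Db minor. It is labeled i. But Fb–Ab–Cb is foreign: the diatonic iii on degree 3 is Fm, whereas Fb comes from Db minor. It is labeled bIII.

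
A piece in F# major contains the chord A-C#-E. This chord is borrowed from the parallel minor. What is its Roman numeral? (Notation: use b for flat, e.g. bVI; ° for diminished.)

bIII

A is the lowered form of scale degree 3 in F# major (the diatonic degree 3 is A#). Diatonically F# major has A#m (iii) on that degree; A–C#–E is instead the major chord native to F# minor, so it takes the label bIII.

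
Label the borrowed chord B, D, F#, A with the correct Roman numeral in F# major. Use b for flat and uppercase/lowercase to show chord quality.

iv7

The root B is the diatonic 4th degree of F# major; the borrowing shows in the chord quality. B–D–F#–A is a minor-seventh chord — the form found in F# minor, not the diatonic IV (B). Borrowed into F# major it is written iv7.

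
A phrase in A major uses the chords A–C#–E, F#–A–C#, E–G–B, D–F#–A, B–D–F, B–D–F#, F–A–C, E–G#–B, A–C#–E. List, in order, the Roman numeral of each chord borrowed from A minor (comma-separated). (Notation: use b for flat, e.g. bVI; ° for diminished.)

In A major the diatonic chords are A, Bm, C#m, D, E, F#m, G#dim. A–C#–E = A, F#–A–C# = F#m, D–F#–A = D, B–D–F# = Bm and E–G#–B = E all belong to that set. But E–G–B is foreign: the diatonic V on degree 5 is E, whereas Em comes from A minor. It is labeled v. B–D–F doesn't fit — on degree 2 A major would have Bm (ii). Bdim is the degree-2 chord of A minor, so it is the borrowed ii°. But F–A–C is foreign: the diatonic vi on degree 6 is F#m, whereas F comes from A minor. It is labeled bVI.

v, ii°, bVI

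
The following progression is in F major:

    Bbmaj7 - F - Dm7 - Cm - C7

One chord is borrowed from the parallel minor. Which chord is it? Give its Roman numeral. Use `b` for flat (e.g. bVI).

v

The diatonic triads in F major are F, Gm, Am, Bb, C, Dm, Edim. Of the given chords, Bbmaj7, F, Dm7 and C7 are diatonic. Cm (C–Eb–G) is not: scale degree 5 in F major carries C (V). In F minor the chord on that degree is Cm, so here it functions as v, borrowed from the parallel minor.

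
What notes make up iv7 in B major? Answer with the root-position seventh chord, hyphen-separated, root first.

E-G-B-D

The root, E, is scale degree 4 — the same note in B major and B minor; only the chord quality changes. Stacking thirds in B minor on E gives E–G–B–D.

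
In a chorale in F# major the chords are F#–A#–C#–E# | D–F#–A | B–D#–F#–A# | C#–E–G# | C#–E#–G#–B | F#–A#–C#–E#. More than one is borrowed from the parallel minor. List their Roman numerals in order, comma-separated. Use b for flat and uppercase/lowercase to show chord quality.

The diatonic triads in F# major are F#, G#m, A#m, B, C#, D#m, E#dim. F#–A#–C#–E# = F#maj7, B–D#–F#–A# = Bmaj7 and C#–E#–G#–B = C#7 all belong to that set. But D–F#–A is foreign: the diatonic vi on degree 6 is D#m, whereas D comes from F# minor. It is labeled bVI. C#–E–G# doesn't fit — on degree 5 F# major would have C# (V). C#m is the degree-5 chord of F# minor, so it is the borrowed v.

bVI, v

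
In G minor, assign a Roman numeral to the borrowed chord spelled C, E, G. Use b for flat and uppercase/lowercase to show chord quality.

C is scale degree 4 in G minor. C–E–G is a major chord — the form found in G major, not the diatonic iv (Cm). Borrowed into G minor it is written IV.

IV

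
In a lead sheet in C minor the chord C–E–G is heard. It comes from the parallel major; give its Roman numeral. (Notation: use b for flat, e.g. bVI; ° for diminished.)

I

The root C is the diatonic 1st degree of C minor; the borrowing shows in the chord quality. C–E–G is a major chord — the form found in C major, not the diatonic i (Cm). Borrowed into C minor it is written I.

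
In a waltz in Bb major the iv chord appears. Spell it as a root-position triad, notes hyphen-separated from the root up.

Eb-Gb-Bb

iv is built on scale degree 4, which is Eb in both Bb major and its parallel. Stacking thirds in Bb minor on Eb gives Eb–Gb–Bb.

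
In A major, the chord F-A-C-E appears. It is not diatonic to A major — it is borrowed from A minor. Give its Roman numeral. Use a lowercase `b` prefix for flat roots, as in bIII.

bVImaj7

The root F is the lowered 6th scale degree — diatonically A major has F# there. F–A–C–E is a major-seventh chord — the form found in A minor, not the diatonic vi (F#m). Borrowed into A major it is written bVImaj7.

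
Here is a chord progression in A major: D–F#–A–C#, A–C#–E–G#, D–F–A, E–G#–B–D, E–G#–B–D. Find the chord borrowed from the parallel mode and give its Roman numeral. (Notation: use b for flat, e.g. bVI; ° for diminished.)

A major has the diatonic set A, Bm, C#m, D, E, F#m, G#dim. D–F#–A–C# = Dmaj7, A–C#–E–G# = Amaj7 and E–G#–B–D = E7 all belong to that set. D–F–A doesn't fit — on degree 4 A major would have D (IV). Dm is the degree-4 chord of A minor, so it is the borrowed iv.

iv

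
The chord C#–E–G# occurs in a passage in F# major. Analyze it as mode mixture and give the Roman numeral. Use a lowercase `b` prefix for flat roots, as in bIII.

v

The root C# is the diatonic 5th degree of F# major; the borrowing shows in the chord quality. Diatonically F# major has C# (V) on that degree; C#–E–G# is instead the minor chord native to F# minor, so it takes the label v.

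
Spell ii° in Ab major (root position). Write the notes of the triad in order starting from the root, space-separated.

Bb Db Fb

ii° is built on scale degree 2, which is Bb in both Ab major and its parallel. In Ab minor the chord on Bb is Bb–Db–Fb.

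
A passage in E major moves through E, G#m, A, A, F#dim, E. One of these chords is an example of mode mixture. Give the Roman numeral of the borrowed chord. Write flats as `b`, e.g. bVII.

The diatonic triads in E major are E, F#m, G#m, A, B, C#m, D#dim. E, G#m and A are all diatonic. But F#dim (F#–A–C) is foreign: the diatonic ii on degree 2 is F#m, whereas F#dim comes from E minor. It is labeled ii°.

ii°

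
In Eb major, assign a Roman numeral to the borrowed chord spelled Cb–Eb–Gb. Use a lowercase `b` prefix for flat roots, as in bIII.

bVI

In Eb major scale degree 6 is C; Cb is its lowered form, from Eb minor. Cb–Eb–Gb is a major chord — the form found in Eb minor, not the diatonic vi (Cm). Borrowed into Eb major it is written bVI.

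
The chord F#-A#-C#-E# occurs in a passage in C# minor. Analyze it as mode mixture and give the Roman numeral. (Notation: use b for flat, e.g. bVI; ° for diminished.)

IVmaj7

The root F# is the diatonic 4th degree of C# minor; the borrowing shows in the chord quality. F#–A#–C#–E# is a major-seventh chord — the form found in C# major, not the diatonic iv (F#m). Borrowed into C# minor it is written IVmaj7.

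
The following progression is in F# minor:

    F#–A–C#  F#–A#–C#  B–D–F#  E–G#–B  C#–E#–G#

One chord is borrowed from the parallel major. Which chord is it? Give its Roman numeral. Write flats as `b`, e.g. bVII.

F# minor has the diatonic set F#m, G#dim, A, Bm, C#, D, E (with V from harmonic minor). Of the given chords, F#–A–C# = F#m, B–D–F# = Bm, E–G#–B = E and C#–E#–G# = C# are diatonic. F#–A#–C# is not: scale degree 1 in F# minor carries F#m (i). In F# major the chord on that degree is F#, so here it functions as I, borrowed from the parallel major.

I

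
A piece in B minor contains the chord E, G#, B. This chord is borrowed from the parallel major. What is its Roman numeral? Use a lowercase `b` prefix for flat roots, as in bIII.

IV

E is scale degree 4 in B minor. The diatonic chord on degree 4 would be Em (iv), but E–G#–B is the major chord from B major. As a borrowed chord it is labeled IV.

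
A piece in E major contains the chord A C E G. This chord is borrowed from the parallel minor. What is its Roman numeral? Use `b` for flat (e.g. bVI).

The root A is the diatonic 4th degree of E major; the borrowing shows in the chord quality. Diatonically E major has A (IV) on that degree; A–C–E–G is instead the minor-seventh chord native to E minor, so it takes the label iv7.

iv7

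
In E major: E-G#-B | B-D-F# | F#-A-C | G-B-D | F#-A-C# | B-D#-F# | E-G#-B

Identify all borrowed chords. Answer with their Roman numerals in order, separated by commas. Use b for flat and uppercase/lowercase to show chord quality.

v, ii°, bIII

E major has the diatonic set E, F#m, G#m, A, B, C#m, D#dim. E–G#–B = E, F#–A–C# = F#m and B–D#–F# = B all belong to that set. But B–D–F# is foreign: the diatonic V on degree 5 is B, whereas Bm comes from E minor. It is labeled v. F#–A–C doesn't fit — on degree 2 E major would have F#m (ii). F#dim is the degree-2 chord of E minor, so it is the borrowed ii°. G–B–D is not: scale degree 3 in E major carries G#m (iii). In E minor the chord on that degree is G, so here it functions as bIII, borrowed from the parallel minor.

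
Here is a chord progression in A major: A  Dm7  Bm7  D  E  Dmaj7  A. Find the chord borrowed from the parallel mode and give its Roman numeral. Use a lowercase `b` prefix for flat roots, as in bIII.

The diatonic triads in A major are A, Bm, C#m, D, E, F#m, G#dim. A, Bm7, D, E and Dmaj7 all belong to that set. Dm7 (D–F–A–C) is not: scale degree 4 in A major carries D (IV). In A minor the chord on that degree is Dm7, so here it functions as iv7, borrowed from the parallel minor.

iv7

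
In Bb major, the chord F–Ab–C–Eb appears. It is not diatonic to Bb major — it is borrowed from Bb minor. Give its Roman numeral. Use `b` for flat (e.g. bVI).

The root F is the diatonic 5th degree of Bb major; the borrowing shows in the chord quality. F–Ab–C–Eb is a minor-seventh chord — the form found in Bb minor, not the diatonic V (F). Borrowed into Bb major it is written v7.

v7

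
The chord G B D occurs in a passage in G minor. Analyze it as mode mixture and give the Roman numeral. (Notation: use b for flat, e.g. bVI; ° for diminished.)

The root G is the diatonic 1st degree of G minor; the borrowing shows in the chord quality. Diatonically G minor has Gm (i) on that degree; G–B–D is instead the major chord native to G major, so it takes the label I.

I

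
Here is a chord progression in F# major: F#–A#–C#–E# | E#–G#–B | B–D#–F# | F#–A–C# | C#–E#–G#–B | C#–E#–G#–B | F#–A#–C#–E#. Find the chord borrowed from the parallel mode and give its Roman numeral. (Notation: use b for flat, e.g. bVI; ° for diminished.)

i

The diatonic triads in F# major are F#, G#m, A#m, B, C#, D#m, E#dim. Of the given chords, F#–A#–C#–E# = F#maj7, E#–G#–B = E#dim, B–D#–F# = B and C#–E#–G#–B = C#7 are diatonic. But F#–A–C# is foreign: the diatonic I on degree 1 is F#, whereas F#m comes from F# minor. It is labeled i.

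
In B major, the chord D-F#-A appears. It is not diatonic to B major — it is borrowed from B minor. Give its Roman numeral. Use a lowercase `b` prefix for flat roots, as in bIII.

bIII

The root D is the lowered 3rd scale degree — diatonically B major has D# there. Diatonically B major has D#m (iii) on that degree; D–F#–A is instead the major chord native to B minor, so it takes the label bIII.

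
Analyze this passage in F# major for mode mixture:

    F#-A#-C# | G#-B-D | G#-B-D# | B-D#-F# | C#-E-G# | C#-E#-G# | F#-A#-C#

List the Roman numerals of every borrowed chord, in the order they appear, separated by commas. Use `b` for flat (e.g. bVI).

ii°, v

F# major has the diatonic set F#, G#m, A#m, B, C#, D#m, E#dim. F#–A#–C# = F#, G#–B–D# = G#m, B–D#–F# = B and C#–E#–G# = C# all belong to that set. G#–B–D doesn't fit — on degree 2 F# major would have G#m (ii). G#dim is the degree-2 chord of F# minor, so it is the borrowed ii°. But C#–E–G# is foreign: the diatonic V on degree 5 is C#, whereas C#m comes from F# minor. It is labeled v.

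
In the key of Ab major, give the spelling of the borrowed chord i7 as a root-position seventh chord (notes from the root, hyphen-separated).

i7 is built on scale degree 1, which is Ab in both Ab major and its parallel. In Ab minor the chord on Ab is Ab–Cb–Eb–Gb.

Ab-Cb-Eb-Gb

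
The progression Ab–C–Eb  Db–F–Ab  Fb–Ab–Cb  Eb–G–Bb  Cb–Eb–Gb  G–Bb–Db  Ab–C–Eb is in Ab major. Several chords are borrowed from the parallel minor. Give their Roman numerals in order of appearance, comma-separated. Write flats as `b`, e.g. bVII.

Ab major has the diatonic set Ab, Bbm, Cm, Db, Eb, Fm, Gdim. Of the given chords, Ab–C–Eb = Ab, Db–F–Ab = Db, Eb–G–Bb = Eb and G–Bb–Db = Gdim are diatonic. But Fb–Ab–Cb is foreign: the diatonic vi on degree 6 is Fm, whereas Fb comes from Ab minor. It is labeled bVI. Cb–Eb–Gb doesn't fit — on degree 3 Ab major would have Cm (iii). Cb is the degree-3 chord of Ab minor, so it is the borrowed bIII.

bVI, bIII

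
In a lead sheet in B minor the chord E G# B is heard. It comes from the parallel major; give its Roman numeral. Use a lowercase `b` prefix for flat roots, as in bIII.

IV

E is scale degree 4 in B minor. The diatonic chord on degree 4 would be Em (iv), but E–G#–B is the major chord from B major. As a borrowed chord it is labeled IV.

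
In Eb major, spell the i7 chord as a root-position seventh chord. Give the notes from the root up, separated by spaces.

i7 is built on scale degree 1, which is Eb in both Eb major and its parallel. Stacking thirds in Eb minor on Eb gives Eb–Gb–Bb–Db.

Eb Gb Bb Db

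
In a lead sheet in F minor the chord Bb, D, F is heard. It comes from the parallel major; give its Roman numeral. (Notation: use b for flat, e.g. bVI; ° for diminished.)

The root Bb is the diatonic 4th degree of F minor; the borrowing shows in the chord quality. The diatonic chord on degree 4 would be Bbm (iv), but Bb–D–F is the major chord from F major. As a borrowed chord it is labeled IV.

IV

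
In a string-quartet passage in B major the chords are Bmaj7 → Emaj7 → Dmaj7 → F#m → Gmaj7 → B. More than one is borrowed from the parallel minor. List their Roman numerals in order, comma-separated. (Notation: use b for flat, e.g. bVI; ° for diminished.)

bIIImaj7, v, bVImaj7

B major has the diatonic set B, C#m, D#m, E, F#, G#m, A#dim. Bmaj7, Emaj7 and B all belong to that set. Dmaj7 (D–F#–A–C#) is not: scale degree 3 in B major carries D#m (iii). In B minor the chord on that degree is Dmaj7, so here it functions as bIIImaj7, borrowed from the parallel minor. But F#m (F#–A–C#) is foreign: the diatonic V on degree 5 is F#, whereas F#m comes from B minor. It is labeled v. Gmaj7 (G–B–D–F#) is not: scale degree 6 in B major carries G#m (vi). In B minor the chord on that degree is Gmaj7, so here it functions as bVImaj7, borrowed from the parallel minor.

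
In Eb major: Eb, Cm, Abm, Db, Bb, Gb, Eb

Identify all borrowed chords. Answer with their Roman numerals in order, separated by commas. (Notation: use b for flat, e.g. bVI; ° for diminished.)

iv, bVII, bIII

Eb major has the diatonic set Eb, Fm, Gm, Ab, Bb, Cm, Ddim. Eb, Cm and Bb are all diatonic. Abm (Ab–Cb–Eb) is not: scale degree 4 in Eb major carries Ab (IV). In Eb minor the chord on that degree is Abm, so here it functions as iv, borrowed from the parallel minor. But Db (Db–F–Ab) is foreign: the diatonic vii° on degree 7 is Ddim, whereas Db comes from Eb minor. It is labeled bVII. Gb (Gb–Bb–Db) doesn't fit — on degree 3 Eb major would have Gm (iii). Gb is the degree-3 chord of Eb minor, so it is the borrowed bIII.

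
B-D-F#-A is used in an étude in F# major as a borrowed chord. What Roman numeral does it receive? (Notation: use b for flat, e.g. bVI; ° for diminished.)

The root B is the diatonic 4th degree of F# major; the borrowing shows in the chord quality. Diatonically F# major has B (IV) on that degree; B–D–F#–A is instead the minor-seventh chord native to F# minor, so it takes the label iv7.

iv7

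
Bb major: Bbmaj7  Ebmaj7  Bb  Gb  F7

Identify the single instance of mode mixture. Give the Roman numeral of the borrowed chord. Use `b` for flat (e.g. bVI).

The diatonic triads in Bb major are Bb, Cm, Dm, Eb, F, Gm, Adim. Bbmaj7, Ebmaj7, Bb and F7 all belong to that set. But Gb (Gb–Bb–Db) is foreign: the diatonic vi on degree 6 is Gm, whereas Gb comes from Bb minor. It is labeled bVI.

bVI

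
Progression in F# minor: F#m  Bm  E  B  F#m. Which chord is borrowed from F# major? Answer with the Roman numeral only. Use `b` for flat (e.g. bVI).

F# minor has the diatonic set F#m, G#dim, A, Bm, C#, D, E (with V from harmonic minor). F#m, Bm and E all belong to that set. B (B–D#–F#) is not: scale degree 4 in F# minor carries Bm (iv). In F# major the chord on that degree is B, so here it functions as IV, borrowed from the parallel major.

IV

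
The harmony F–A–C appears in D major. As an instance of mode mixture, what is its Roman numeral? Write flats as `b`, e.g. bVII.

The root F is the lowered 3rd scale degree — diatonically D major has F# there. F–A–C is a major chord — the form found in D minor, not the diatonic iii (F#m). Borrowed into D major it is written bIII.

bIII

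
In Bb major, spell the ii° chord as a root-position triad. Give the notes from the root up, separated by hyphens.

C-Eb-Gb

The root, C, is scale degree 2 — the same note in Bb major and Bb minor; only the chord quality changes. Stacking thirds in Bb minor on C gives C–Eb–Gb.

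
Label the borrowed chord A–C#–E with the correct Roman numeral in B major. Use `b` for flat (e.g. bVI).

bVII

In B major scale degree 7 is A#; A is its lowered form, from B minor. A–C#–E is a major chord — the form found in B minor, not the diatonic vii° (A#dim). Borrowed into B major it is written bVII.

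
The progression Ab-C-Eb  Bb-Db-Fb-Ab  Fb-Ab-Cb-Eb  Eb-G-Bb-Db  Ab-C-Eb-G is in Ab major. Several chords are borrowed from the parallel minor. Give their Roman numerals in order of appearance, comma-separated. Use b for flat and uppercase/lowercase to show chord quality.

The diatonic triads in Ab major are Ab, Bbm, Cm, Db, Eb, Fm, Gdim. Ab–C–Eb = Ab, Eb–G–Bb–Db = Eb7 and Ab–C–Eb–G = Abmaj7 all belong to that set. Bb–Db–Fb–Ab doesn't fit — on degree 2 Ab major would have Bbm (ii). Bbm7b5 is the degree-2 chord of Ab minor, so it is the borrowed iiø7. Fb–Ab–Cb–Eb is not: scale degree 6 in Ab major carries Fm (vi). In Ab minor the chord on that degree is Fbmaj7, so here it functions as bVImaj7, borrowed from the parallel minor.

iiø7, bVImaj7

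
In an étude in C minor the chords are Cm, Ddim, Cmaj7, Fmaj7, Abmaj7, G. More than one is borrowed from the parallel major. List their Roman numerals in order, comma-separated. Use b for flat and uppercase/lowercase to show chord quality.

Imaj7, IVmaj7

C minor has the diatonic set Cm, Ddim, Eb, Fm, G, Ab, Bb (with V from harmonic minor). Of the given chords, Cm, Ddim, Abmaj7 and G are diatonic. Cmaj7 (C–E–G–B) is not: scale degree 1 in C minor carries Cm (i). In C major the chord on that degree is Cmaj7, so here it functions as Imaj7, borrowed from the parallel major. Fmaj7 (F–A–C–E) doesn't fit — on degree 4 C minor would have Fm (iv). Fmaj7 is the degree-4 chord of C major, so it is the borrowed IVmaj7.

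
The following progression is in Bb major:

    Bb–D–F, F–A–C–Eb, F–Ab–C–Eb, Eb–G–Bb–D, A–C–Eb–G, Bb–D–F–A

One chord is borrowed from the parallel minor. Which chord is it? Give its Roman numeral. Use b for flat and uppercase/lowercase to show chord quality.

The diatonic triads in Bb major are Bb, Cm, Dm, Eb, F, Gm, Adim. Bb–D–F = Bb, F–A–C–Eb = F7, Eb–G–Bb–D = Ebmaj7, A–C–Eb–G = Am7b5 and Bb–D–F–A = Bbmaj7 all belong to that set. F–Ab–C–Eb doesn't fit — on degree 5 Bb major would have F (V). Fm7 is the degree-5 chord of Bb minor, so it is the borrowed v7.

v7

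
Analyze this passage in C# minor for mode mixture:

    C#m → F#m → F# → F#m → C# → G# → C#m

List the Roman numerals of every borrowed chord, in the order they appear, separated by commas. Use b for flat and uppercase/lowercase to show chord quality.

IV, I

The diatonic triads in C# minor (with V from harmonic minor) are C#m, D#dim, E, F#m, G#, A, B. C#m, F#m and G# all belong to that set. But F# (F#–A#–C#) is foreign: the diatonic iv on degree 4 is F#m, whereas F# comes from C# major. It is labeled IV. C# (C#–E#–G#) is not: scale degree 1 in C# minor carries C#m (i). In C# major the chord on that degree is C#, so here it functions as I, borrowed from the parallel major.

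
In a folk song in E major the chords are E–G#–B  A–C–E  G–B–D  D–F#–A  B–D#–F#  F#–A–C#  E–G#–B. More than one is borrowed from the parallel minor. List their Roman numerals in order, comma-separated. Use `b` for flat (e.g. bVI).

iv, bIII, bVII

The diatonic triads in E major are E, F#m, G#m, A, B, C#m, D#dim. Of the given chords, E–G#–B = E, B–D#–F# = B and F#–A–C# = F#m are diatonic. But A–C–E is foreign: the diatonic IV on degree 4 is A, whereas Am comes from E minor. It is labeled iv. G–B–D doesn't fit — on degree 3 E major would have G#m (iii). G is the degree-3 chord of E minor, so it is the borrowed bIII. D–F#–A is not: scale degree 7 in E major carries D#dim (vii°). In E minor the chord on that degree is D, so here it functions as bVII, borrowed from the parallel minor.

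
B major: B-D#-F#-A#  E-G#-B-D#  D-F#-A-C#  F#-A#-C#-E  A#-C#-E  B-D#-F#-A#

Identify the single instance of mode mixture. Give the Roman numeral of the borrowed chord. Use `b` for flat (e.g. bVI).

bIIImaj7

B major has the diatonic set B, C#m, D#m, E, F#, G#m, A#dim. Of the given chords, B–D#–F#–A# = Bmaj7, E–G#–B–D# = Emaj7, F#–A#–C#–E = F#7 and A#–C#–E = A#dim are diatonic. D–F#–A–C# is not: scale degree 3 in B major carries D#m (iii). In B minor the chord on that degree is Dmaj7, so here it functions as bIIImaj7, borrowed from the parallel minor.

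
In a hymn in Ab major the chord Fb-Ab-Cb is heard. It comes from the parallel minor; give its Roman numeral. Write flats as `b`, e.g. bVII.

In Ab major scale degree 6 is F; Fb is its lowered form, from Ab minor. Fb–Ab–Cb is a major chord — the form found in Ab minor, not the diatonic vi (Fm). Borrowed into Ab major it is written bVI.

bVI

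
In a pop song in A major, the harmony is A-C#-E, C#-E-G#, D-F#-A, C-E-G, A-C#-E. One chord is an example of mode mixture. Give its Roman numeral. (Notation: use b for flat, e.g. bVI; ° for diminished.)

In A major the diatonic chords are A, Bm, C#m, D, E, F#m, G#dim. A–C#–E = A, C#–E–G# = C#m and D–F#–A = D are all diatonic. C–E–G is not: scale degree 3 in A major carries C#m (iii). In A minor the chord on that degree is C, so here it functions as bIII, borrowed from the parallel minor.

bIII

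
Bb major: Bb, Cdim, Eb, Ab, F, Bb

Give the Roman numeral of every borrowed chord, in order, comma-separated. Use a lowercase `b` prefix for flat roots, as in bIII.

Bb major has the diatonic set Bb, Cm, Dm, Eb, F, Gm, Adim. Of the given chords, Bb, Eb and F are diatonic. Cdim (C–Eb–Gb) doesn't fit — on degree 2 Bb major would have Cm (ii). Cdim is the degree-2 chord of Bb minor, so it is the borrowed ii°. Ab (Ab–C–Eb) is not: scale degree 7 in Bb major carries Adim (vii°). In Bb minor the chord on that degree is Ab, so here it functions as bVII, borrowed from the parallel minor.

ii°, bVII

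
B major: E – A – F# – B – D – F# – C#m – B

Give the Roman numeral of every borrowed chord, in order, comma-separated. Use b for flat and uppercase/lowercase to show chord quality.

The diatonic triads in B major are B, C#m, D#m, E, F#, G#m, A#dim. Of the given chords, E, F#, B and C#m are diatonic. A (A–C#–E) is not: scale degree 7 in B major carries A#dim (vii°). In B minor the chord on that degree is A, so here it functions as bVII, borrowed from the parallel minor. D (D–F#–A) is not: scale degree 3 in B major carries D#m (iii). In B minor the chord on that degree is D, so here it functions as bIII, borrowed from the parallel minor.

bVII, bIII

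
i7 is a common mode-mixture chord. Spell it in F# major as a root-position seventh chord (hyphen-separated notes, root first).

The root, F#, is scale degree 1 — the same note in F# major and F# minor; only the chord quality changes. In F# minor the chord on F# is F#–A–C#–E.

F#-A-C#-E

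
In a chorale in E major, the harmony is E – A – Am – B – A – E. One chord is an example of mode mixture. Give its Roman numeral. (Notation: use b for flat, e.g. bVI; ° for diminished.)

E major has the diatonic set E, F#m, G#m, A, B, C#m, D#dim. Of the given chords, E, A and B are diatonic. Am (A–C–E) is not: scale degree 4 in E major carries A (IV). In E minor the chord on that degree is Am, so here it functions as iv, borrowed from the parallel minor.

iv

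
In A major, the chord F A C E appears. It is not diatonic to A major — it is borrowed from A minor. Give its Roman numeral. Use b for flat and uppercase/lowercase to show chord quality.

bVImaj7

The root F is the lowered 6th scale degree — diatonically A major has F# there. F–A–C–E is a major-seventh chord — the form found in A minor, not the diatonic vi (F#m). Borrowed into A major it is written bVImaj7.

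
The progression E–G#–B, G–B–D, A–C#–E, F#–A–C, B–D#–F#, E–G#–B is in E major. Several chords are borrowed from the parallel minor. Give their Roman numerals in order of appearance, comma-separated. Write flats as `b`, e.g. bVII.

bIII, ii°

In E major the diatonic chords are E, F#m, G#m, A, B, C#m, D#dim. E–G#–B = E, A–C#–E = A and B–D#–F# = B are all diatonic. G–B–D is not: scale degree 3 in E major carries G#m (iii). In E minor the chord on that degree is G, so here it functions as bIII, borrowed from the parallel minor. But F#–A–C is foreign: the diatonic ii on degree 2 is F#m, whereas F#dim comes from E minor. It is labeled ii°.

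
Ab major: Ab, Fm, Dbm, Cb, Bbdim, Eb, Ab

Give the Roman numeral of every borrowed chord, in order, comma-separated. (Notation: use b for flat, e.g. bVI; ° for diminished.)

iv, bIII, ii°

In Ab major the diatonic chords are Ab, Bbm, Cm, Db, Eb, Fm, Gdim. Ab, Fm and Eb are all diatonic. Dbm (Db–Fb–Ab) doesn't fit — on degree 4 Ab major would have Db (IV). Dbm is the degree-4 chord of Ab minor, so it is the borrowed iv. Cb (Cb–Eb–Gb) is not: scale degree 3 in Ab major carries Cm (iii). In Ab minor the chord on that degree is Cb, so here it functions as bIII, borrowed from the parallel minor. Bbdim (Bb–Db–Fb) doesn't fit — on degree 2 Ab major would have Bbm (ii). Bbdim is the degree-2 chord of Ab minor, so it is the borrowed ii°.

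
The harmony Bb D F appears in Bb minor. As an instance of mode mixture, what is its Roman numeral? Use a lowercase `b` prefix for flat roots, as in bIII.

I

Bb is scale degree 1 in Bb minor. Bb–D–F is a major chord — the form found in Bb major, not the diatonic i (Bbm). Borrowed into Bb minor it is written I.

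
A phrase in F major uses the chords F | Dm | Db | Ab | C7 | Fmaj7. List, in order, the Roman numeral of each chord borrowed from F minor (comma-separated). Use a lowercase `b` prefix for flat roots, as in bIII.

In F major the diatonic chords are F, Gm, Am, Bb, C, Dm, Edim. F, Dm, C7 and Fmaj7 are all diatonic. Db (Db–F–Ab) is not: scale degree 6 in F major carries Dm (vi). In F minor the chord on that degree is Db, so here it functions as bVI, borrowed from the parallel minor. Ab (Ab–C–Eb) doesn't fit — on degree 3 F major would have Am (iii). Ab is the degree-3 chord of F minor, so it is the borrowed bIII.

bVI, bIII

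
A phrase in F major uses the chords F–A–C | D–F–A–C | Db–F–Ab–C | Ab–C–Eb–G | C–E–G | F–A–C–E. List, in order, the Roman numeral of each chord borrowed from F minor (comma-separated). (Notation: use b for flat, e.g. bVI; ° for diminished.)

bVImaj7, bIIImaj7

F major has the diatonic set F, Gm, Am, Bb, C, Dm, Edim. F–A–C = F, D–F–A–C = Dm7, C–E–G = C and F–A–C–E = Fmaj7 are all diatonic. Db–F–Ab–C doesn't fit — on degree 6 F major would have Dm (vi). Dbmaj7 is the degree-6 chord of F minor, so it is the borrowed bVImaj7. Ab–C–Eb–G is not: scale degree 3 in F major carries Am (iii). In F minor the chord on that degree is Abmaj7, so here it functions as bIIImaj7, borrowed from the parallel minor.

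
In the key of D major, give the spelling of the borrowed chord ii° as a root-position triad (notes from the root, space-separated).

E G Bb

ii° is built on scale degree 2, which is E in both D major and its parallel. In D minor the chord on E is E–G–Bb.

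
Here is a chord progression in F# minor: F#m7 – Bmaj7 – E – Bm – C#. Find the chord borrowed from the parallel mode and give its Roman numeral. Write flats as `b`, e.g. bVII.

The diatonic triads in F# minor (with V from harmonic minor) are F#m, G#dim, A, Bm, C#, D, E. F#m7, E, Bm and C# all belong to that set. But Bmaj7 (B–D#–F#–A#) is foreign: the diatonic iv on degree 4 is Bm, whereas Bmaj7 comes from F# major. It is labeled IVmaj7.

IVmaj7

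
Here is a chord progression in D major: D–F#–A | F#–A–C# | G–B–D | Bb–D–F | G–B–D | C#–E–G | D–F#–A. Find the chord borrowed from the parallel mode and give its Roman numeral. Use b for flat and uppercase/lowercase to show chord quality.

bVI

In D major the diatonic chords are D, Em, F#m, G, A, Bm, C#dim. D–F#–A = D, F#–A–C# = F#m, G–B–D = G and C#–E–G = C#dim all belong to that set. But Bb–D–F is foreign: the diatonic vi on degree 6 is Bm, whereas Bb comes from D minor. It is labeled bVI.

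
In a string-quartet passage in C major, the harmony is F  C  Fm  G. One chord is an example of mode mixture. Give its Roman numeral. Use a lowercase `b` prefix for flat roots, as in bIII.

C major has the diatonic set C, Dm, Em, F, G, Am, Bdim. F, C and G all belong to that set. Fm (F–Ab–C) is not: scale degree 4 in C major carries F (IV). In C minor the chord on that degree is Fm, so here it functions as iv, borrowed from the parallel minor.

iv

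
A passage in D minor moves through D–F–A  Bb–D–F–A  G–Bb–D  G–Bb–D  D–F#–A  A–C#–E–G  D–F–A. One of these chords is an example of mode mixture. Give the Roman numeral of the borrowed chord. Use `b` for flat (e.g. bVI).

I

D minor has the diatonic set Dm, Edim, F, Gm, A, Bb, C (with V from harmonic minor). Of the given chords, D–F–A = Dm, Bb–D–F–A = Bbmaj7, G–Bb–D = Gm and A–C#–E–G = A7 are diatonic. But D–F#–A is foreign: the diatonic i on degree 1 is Dm, whereas D comes from D major. It is labeled I.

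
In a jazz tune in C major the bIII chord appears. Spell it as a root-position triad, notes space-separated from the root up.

Scale degree 3 in C major is E. bIII uses the lowered form, Eb, taken from C minor. In C minor the chord on Eb is Eb–G–Bb.

Eb G Bb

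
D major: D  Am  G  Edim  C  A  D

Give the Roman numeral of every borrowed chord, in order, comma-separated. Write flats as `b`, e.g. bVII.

v, ii°, bVII

In D major the diatonic chords are D, Em, F#m, G, A, Bm, C#dim. D, G and A all belong to that set. Am (A–C–E) is not: scale degree 5 in D major carries A (V). In D minor the chord on that degree is Am, so here it functions as v, borrowed from the parallel minor. Edim (E–G–Bb) doesn't fit — on degree 2 D major would have Em (ii). Edim is the degree-2 chord of D minor, so it is the borrowed ii°. C (C–E–G) is not: scale degree 7 in D major carries C#dim (vii°). In D minor the chord on that degree is C, so here it functions as bVII, borrowed from the parallel minor.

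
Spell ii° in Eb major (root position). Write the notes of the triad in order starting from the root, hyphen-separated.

ii° is built on scale degree 2, which is F in both Eb major and its parallel. Stacking thirds in Eb minor on F gives F–Ab–Cb.

F-Ab-Cb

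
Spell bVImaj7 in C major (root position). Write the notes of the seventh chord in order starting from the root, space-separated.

Scale degree 6 in C major is A. bVImaj7 uses the lowered form, Ab, taken from C minor. Stacking thirds in C minor on Ab gives Ab–C–Eb–G.

Ab C Eb G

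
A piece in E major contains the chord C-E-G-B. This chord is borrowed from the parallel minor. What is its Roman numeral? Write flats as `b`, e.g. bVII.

bVImaj7

C is the lowered form of scale degree 6 in E major (the diatonic degree 6 is C#). C–E–G–B is a major-seventh chord — the form found in E minor, not the diatonic vi (C#m). Borrowed into E major it is written bVImaj7.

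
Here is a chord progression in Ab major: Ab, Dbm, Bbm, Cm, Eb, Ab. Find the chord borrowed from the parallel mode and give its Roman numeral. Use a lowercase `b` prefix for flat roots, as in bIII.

iv

In Ab major the diatonic chords are Ab, Bbm, Cm, Db, Eb, Fm, Gdim. Ab, Bbm, Cm and Eb are all diatonic. But Dbm (Db–Fb–Ab) is foreign: the diatonic IV on degree 4 is Db, whereas Dbm comes from Ab minor. It is labeled iv.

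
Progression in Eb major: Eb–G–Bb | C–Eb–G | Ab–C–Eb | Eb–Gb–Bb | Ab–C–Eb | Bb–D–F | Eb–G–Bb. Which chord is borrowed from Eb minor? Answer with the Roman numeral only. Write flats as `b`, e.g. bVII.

Eb major has the diatonic set Eb, Fm, Gm, Ab, Bb, Cm, Ddim. Of the given chords, Eb–G–Bb = Eb, C–Eb–G = Cm, Ab–C–Eb = Ab and Bb–D–F = Bb are diatonic. Eb–Gb–Bb doesn't fit — on degree 1 Eb major would have Eb (I). Ebm is the degree-1 chord of Eb minor, so it is the borrowed i.

i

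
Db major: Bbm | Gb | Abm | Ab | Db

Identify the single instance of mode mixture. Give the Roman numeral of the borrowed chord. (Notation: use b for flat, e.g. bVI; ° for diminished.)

v

The diatonic triads in Db major are Db, Ebm, Fm, Gb, Ab, Bbm, Cdim. Of the given chords, Bbm, Gb, Ab and Db are diatonic. Abm (Ab–Cb–Eb) doesn't fit — on degree 5 Db major would have Ab (V). Abm is the degree-5 chord of Db minor, so it is the borrowed v.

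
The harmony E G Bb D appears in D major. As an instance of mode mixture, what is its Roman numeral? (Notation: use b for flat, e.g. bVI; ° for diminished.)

E is scale degree 2 in D major. Diatonically D major has Em (ii) on that degree; E–G–Bb–D is instead the half-diminished-seventh chord native to D minor, so it takes the label iiø7.

iiø7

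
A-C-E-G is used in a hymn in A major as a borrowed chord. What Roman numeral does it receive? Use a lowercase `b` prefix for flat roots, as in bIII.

The root A is the diatonic 1st degree of A major; the borrowing shows in the chord quality. A–C–E–G is a minor-seventh chord — the form found in A minor, not the diatonic I (A). Borrowed into A major it is written i7.

i7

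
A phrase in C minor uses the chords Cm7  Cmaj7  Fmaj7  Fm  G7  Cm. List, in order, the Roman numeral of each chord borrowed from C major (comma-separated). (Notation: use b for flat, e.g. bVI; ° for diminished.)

Imaj7, IVmaj7

The diatonic triads in C minor (with V from harmonic minor) are Cm, Ddim, Eb, Fm, G, Ab, Bb. Cm7, Fm, G7 and Cm are all diatonic. Cmaj7 (C–E–G–B) doesn't fit — on degree 1 C minor would have Cm (i). Cmaj7 is the degree-1 chord of C major, so it is the borrowed Imaj7. Fmaj7 (F–A–C–E) is not: scale degree 4 in C minor carries Fm (iv). In C major the chord on that degree is Fmaj7, so here it functions as IVmaj7, borrowed from the parallel major.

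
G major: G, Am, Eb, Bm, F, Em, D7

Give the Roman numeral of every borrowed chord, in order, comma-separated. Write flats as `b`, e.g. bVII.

bVI, bVII

G major has the diatonic set G, Am, Bm, C, D, Em, F#dim. G, Am, Bm, Em and D7 all belong to that set. Eb (Eb–G–Bb) doesn't fit — on degree 6 G major would have Em (vi). Eb is the degree-6 chord of G minor, so it is the borrowed bVI. F (F–A–C) is not: scale degree 7 in G major carries F#dim (vii°). In G minor the chord on that degree is F, so here it functions as bVII, borrowed from the parallel minor.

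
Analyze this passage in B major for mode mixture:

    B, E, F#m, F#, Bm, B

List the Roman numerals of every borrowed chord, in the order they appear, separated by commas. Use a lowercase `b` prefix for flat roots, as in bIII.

The diatonic triads in B major are B, C#m, D#m, E, F#, G#m, A#dim. Of the given chords, B, E and F# are diatonic. But F#m (F#–A–C#) is foreign: the diatonic V on degree 5 is F#, whereas F#m comes from B minor. It is labeled v. But Bm (B–D–F#) is foreign: the diatonic I on degree 1 is B, whereas Bm comes from B minor. It is labeled i.

v, i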